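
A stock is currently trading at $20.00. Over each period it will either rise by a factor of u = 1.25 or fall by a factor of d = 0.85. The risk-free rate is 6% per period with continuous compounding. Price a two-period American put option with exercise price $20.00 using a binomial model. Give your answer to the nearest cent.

Risk-neutral probability p = (e^0.06 − 0.85)/(1.25 − 0.85) = 0.2118/0.4000 = 0.5296
Terminal stock prices: S_uu = 31.25, S_ud = 21.25, S_dd = 14.45
Terminal payoffs (K − S): max(-11.25, 0) = 0, max(-1.25, 0) = 0, max(5.55, 0) = 5.55
Node u (S = 25): continuation = e^(−0.06)·[0.5296·0.0000 + 0.4704·0.0000] = 0.0000; exercise value = 0.0000 ≤ continuation, so V_u = 0.0000
Node d (S = 17): continuation = e^(−0.06)·[0.5296·0.0000 + 0.4704·5.5500] = 2.4587; exercise value = 3.0000 > continuation, so V_d = 3.0000 (exercise)
Node 0 (S = 20): continuation = e^(−0.06)·[0.5296·0.0000 + 0.4704·3.0000] = 1.3290; exercise value = 0.0000 ≤ continuation, so V_0 = 1.3290

$1.33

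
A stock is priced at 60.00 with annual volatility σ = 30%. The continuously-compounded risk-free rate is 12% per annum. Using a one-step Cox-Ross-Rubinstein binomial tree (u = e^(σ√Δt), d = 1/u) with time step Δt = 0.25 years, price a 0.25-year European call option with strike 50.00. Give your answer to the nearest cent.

11.48

CRR parameters: u = e^(σ√Δt) = e^(0.3·√0.25) = 1.1618, d = 1/u = 0.8607
Per-period rate: rΔt = 0.12·0.25 = 0.03, so R = e^0.03 = 1.0305
Risk-neutral probability p = (e^0.03 − 0.8607)/(1.1618 − 0.8607) = 0.1697/0.3011 = 0.5637
Terminal stock prices: S_u = 69.71, S_d = 51.64
Terminal payoffs (S − K): max(19.71, 0) = 19.71, max(1.642, 0) = 1.642
Node 0 (S = 60): V_0 = e^(−0.03)·[0.5637·19.7101 + 0.4363·1.6425] = 11.4777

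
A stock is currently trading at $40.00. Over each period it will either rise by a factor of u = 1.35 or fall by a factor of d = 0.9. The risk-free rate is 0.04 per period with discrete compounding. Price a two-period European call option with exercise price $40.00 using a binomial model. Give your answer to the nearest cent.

Risk-neutral probability p = (1 + 0.04 − 0.9)/(1.35 − 0.9) = 0.1400/0.4500 = 0.3111
Terminal stock prices: S_uu = 72.9, S_ud = 48.6, S_dd = 32.4
Terminal payoffs (S − K): max(32.9, 0) = 32.9, max(8.6, 0) = 8.6, max(-7.6, 0) = 0
Node u (S = 54): V_u = 1/1.04·[0.3111·32.9000 + 0.6889·8.6000] = 15.5385
Node d (S = 36): V_d = 1/1.04·[0.3111·8.6000 + 0.6889·0.0000] = 2.5726
Node 0 (S = 40): V_0 = 1/1.04·[0.3111·15.5385 + 0.6889·2.5726] = 6.3524

$6.35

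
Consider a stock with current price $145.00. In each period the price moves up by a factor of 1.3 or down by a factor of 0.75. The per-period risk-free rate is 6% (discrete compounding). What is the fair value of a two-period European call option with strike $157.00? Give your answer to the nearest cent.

$24.90

Risk-neutral probability p = (1 + 0.06 − 0.75)/(1.3 − 0.75) = 0.3100/0.5500 = 0.5636
Terminal stock prices: S_uu = 245.1, S_ud = 141.4, S_dd = 81.56
Terminal payoffs (S − K): max(88.05, 0) = 88.05, max(-15.62, 0) = 0, max(-75.44, 0) = 0
Node u (S = 188.5): V_u = 1/1.06·[0.5636·88.0500 + 0.4364·0.0000] = 46.8190
Node d (S = 108.8): V_d = 1/1.06·[0.5636·0.0000 + 0.4364·0.0000] = 0.0000
Node 0 (S = 145): V_0 = 1/1.06·[0.5636·46.8190 + 0.4364·0.0000] = 24.8952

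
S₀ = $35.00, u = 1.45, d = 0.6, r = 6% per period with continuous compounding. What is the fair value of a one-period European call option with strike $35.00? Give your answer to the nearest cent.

$8.06

Risk-neutral probability p = (e^0.06 − 0.6)/(1.45 − 0.6) = 0.4618/0.8500 = 0.5433
Terminal stock prices: S_u = 50.75, S_d = 21
Terminal payoffs (S − K): max(15.75, 0) = 15.75, max(-14, 0) = 0
Node 0 (S = 35): V_0 = e^(−0.06)·[0.5433·15.7500 + 0.4567·0.0000] = 8.0592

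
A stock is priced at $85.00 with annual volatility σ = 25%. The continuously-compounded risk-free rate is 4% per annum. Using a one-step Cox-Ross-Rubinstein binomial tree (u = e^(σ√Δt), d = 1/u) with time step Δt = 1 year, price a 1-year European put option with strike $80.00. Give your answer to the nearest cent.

CRR parameters: u = e^(σ√Δt) = e^(0.25·√1) = 1.2840, d = 1/u = 0.7788
Per-period rate: rΔt = 0.04·1 = 0.04, so R = e^0.04 = 1.0408
Risk-neutral probability p = (e^0.04 − 0.7788)/(1.2840 − 0.7788) = 0.2620/0.5052 = 0.5186
Terminal stock prices: S_u = 109.1, S_d = 66.2
Terminal payoffs (K − S): max(-29.14, 0) = 0, max(13.8, 0) = 13.8
Node 0 (S = 85): V_0 = e^(−0.04)·[0.5186·0.0000 + 0.4814·13.8019] = 6.3837

$6.38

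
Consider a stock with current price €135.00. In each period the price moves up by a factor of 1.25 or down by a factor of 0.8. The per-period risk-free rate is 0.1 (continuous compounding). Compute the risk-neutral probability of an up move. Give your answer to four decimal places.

Risk-neutral probability p = (e^0.1 − 0.8)/(1.25 − 0.8) = 0.3052/0.4500 = 0.6782

p = 0.6782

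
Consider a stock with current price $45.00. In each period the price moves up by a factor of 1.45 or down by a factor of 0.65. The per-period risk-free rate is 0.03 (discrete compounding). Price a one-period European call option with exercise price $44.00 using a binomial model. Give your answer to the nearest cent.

Risk-neutral probability p = (1 + 0.03 − 0.65)/(1.45 − 0.65) = 0.3800/0.8000 = 0.4750
Terminal stock prices: S_u = 65.25, S_d = 29.25
Terminal payoffs (S − K): max(21.25, 0) = 21.25, max(-14.75, 0) = 0
Node 0 (S = 45): V_0 = 1/1.03·[0.4750·21.2500 + 0.5250·0.0000] = 9.7998

$9.80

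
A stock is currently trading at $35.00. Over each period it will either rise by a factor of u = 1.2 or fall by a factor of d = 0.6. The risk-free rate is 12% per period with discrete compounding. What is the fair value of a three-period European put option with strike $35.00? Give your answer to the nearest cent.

Risk-neutral probability p = (1 + 0.12 − 0.6)/(1.2 − 0.6) = 0.5200/0.6000 = 0.8667
Terminal stock prices: S_uuu = 60.48, S_uud = 30.24, S_udd = 15.12, S_ddd = 7.56
Terminal payoffs (K − S): max(-25.48, 0) = 0, max(4.76, 0) = 4.76, max(19.88, 0) = 19.88, max(27.44, 0) = 27.44
Node uu (S = 50.4): V_uu = 1/1.12·[0.8667·0.0000 + 0.1333·4.7600] = 0.5667
Node ud (S = 25.2): V_ud = 1/1.12·[0.8667·4.7600 + 0.1333·19.8800] = 6.0500
Node dd (S = 12.6): V_dd = 1/1.12·[0.8667·19.8800 + 0.1333·27.4400] = 18.6500
Node u (S = 42): V_u = 1/1.12·[0.8667·0.5667 + 0.1333·6.0500] = 1.1587
Node d (S = 21): V_d = 1/1.12·[0.8667·6.0500 + 0.1333·18.6500] = 6.9018
Node 0 (S = 35): V_0 = 1/1.12·[0.8667·1.1587 + 0.1333·6.9018] = 1.7183

$1.72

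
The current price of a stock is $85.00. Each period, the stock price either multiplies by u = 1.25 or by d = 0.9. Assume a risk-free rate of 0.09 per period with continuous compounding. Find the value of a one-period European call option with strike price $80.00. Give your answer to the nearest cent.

Risk-neutral probability p = (e^0.09 − 0.9)/(1.25 − 0.9) = 0.1942/0.3500 = 0.5548
Terminal stock prices: S_u = 106.2, S_d = 76.5
Terminal payoffs (S − K): max(26.25, 0) = 26.25, max(-3.5, 0) = 0
Node 0 (S = 85): V_0 = e^(−0.09)·[0.5548·26.2500 + 0.4452·0.0000] = 13.3096

$13.31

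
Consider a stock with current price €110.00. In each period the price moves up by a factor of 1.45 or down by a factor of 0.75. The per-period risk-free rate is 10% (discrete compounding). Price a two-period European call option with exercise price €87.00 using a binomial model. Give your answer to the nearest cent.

€43.29

Risk-neutral probability p = (1 + 0.1 − 0.75)/(1.45 − 0.75) = 0.3500/0.7000 = 0.5000
Terminal stock prices: S_uu = 231.3, S_ud = 119.6, S_dd = 61.88
Terminal payoffs (S − K): max(144.3, 0) = 144.3, max(32.62, 0) = 32.62, max(-25.12, 0) = 0
Node u (S = 159.5): V_u = 1/1.1·[0.5000·144.2750 + 0.5000·32.6250] = 80.4091
Node d (S = 82.5): V_d = 1/1.1·[0.5000·32.6250 + 0.5000·0.0000] = 14.8295
Node 0 (S = 110): V_0 = 1/1.1·[0.5000·80.4091 + 0.5000·14.8295] = 43.2903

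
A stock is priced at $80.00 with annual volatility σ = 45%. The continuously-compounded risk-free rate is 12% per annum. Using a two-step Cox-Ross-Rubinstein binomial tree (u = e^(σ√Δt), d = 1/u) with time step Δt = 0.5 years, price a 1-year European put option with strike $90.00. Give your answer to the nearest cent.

CRR parameters: u = e^(σ√Δt) = e^(0.45·√0.5) = 1.3746, d = 1/u = 0.7275
Per-period rate: rΔt = 0.12·0.5 = 0.06, so R = e^0.06 = 1.0618
Risk-neutral probability p = (e^0.06 − 0.7275)/(1.3746 − 0.7275) = 0.3344/0.6472 = 0.5167
Terminal stock prices: S_uu = 151.2, S_ud = 80, S_dd = 42.34
Terminal payoffs (K − S): max(-61.17, 0) = 0, max(10, 0) = 10, max(47.66, 0) = 47.66
Node u (S = 110): V_u = e^(−0.06)·[0.5167·0.0000 + 0.4833·10.0000] = 4.5519
Node d (S = 58.2): V_d = e^(−0.06)·[0.5167·10.0000 + 0.4833·47.6643] = 26.5621
Node 0 (S = 80): V_0 = e^(−0.06)·[0.5167·4.5519 + 0.4833·26.5621] = 14.3057

$14.31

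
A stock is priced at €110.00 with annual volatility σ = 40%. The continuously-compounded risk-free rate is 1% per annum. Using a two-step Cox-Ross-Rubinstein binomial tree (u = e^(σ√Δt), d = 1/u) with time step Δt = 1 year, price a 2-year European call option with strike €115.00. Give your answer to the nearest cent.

CRR parameters: u = e^(σ√Δt) = e^(0.4·√1) = 1.4918, d = 1/u = 0.6703
Per-period rate: rΔt = 0.01·1 = 0.01, so R = e^0.01 = 1.0101
Risk-neutral probability p = (e^0.01 − 0.6703)/(1.4918 − 0.6703) = 0.3397/0.8215 = 0.4135
Terminal stock prices: S_uu = 244.8, S_ud = 110, S_dd = 49.43
Terminal payoffs (S − K): max(129.8, 0) = 129.8, max(-5, 0) = 0, max(-65.57, 0) = 0
Node u (S = 164.1): V_u = e^(−0.01)·[0.4135·129.8095 + 0.5865·0.0000] = 53.1481
Node d (S = 73.74): V_d = e^(−0.01)·[0.4135·0.0000 + 0.5865·0.0000] = 0.0000
Node 0 (S = 110): V_0 = e^(−0.01)·[0.4135·53.1481 + 0.5865·0.0000] = 21.7605

€21.76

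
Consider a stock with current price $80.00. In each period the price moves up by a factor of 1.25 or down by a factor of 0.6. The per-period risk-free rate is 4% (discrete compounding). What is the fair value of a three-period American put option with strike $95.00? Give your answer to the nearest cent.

$24.31

Risk-neutral probability p = (1 + 0.04 − 0.6)/(1.25 − 0.6) = 0.4400/0.6500 = 0.6769
Terminal stock prices: S_uuu = 156.2, S_uud = 75, S_udd = 36, S_ddd = 17.28
Terminal payoffs (K − S): max(-61.25, 0) = 0, max(20, 0) = 20, max(59, 0) = 59, max(77.72, 0) = 77.72
Node uu (S = 125): continuation = 1/1.04·[0.6769·0.0000 + 0.3231·20.0000] = 6.2130; exercise value = 0.0000 ≤ continuation, so V_uu = 6.2130
Node ud (S = 60): continuation = 1/1.04·[0.6769·20.0000 + 0.3231·59.0000] = 31.3462; exercise value = 35.0000 > continuation, so V_ud = 35.0000 (exercise)
Node dd (S = 28.8): continuation = 1/1.04·[0.6769·59.0000 + 0.3231·77.7200] = 62.5462; exercise value = 66.2000 > continuation, so V_dd = 66.2000 (exercise)
Node u (S = 100): continuation = 1/1.04·[0.6769·6.2130 + 0.3231·35.0000] = 14.9168; exercise value = 0.0000 ≤ continuation, so V_u = 14.9168
Node d (S = 48): continuation = 1/1.04·[0.6769·35.0000 + 0.3231·66.2000] = 43.3462; exercise value = 47.0000 > continuation, so V_d = 47.0000 (exercise)
Node 0 (S = 80): continuation = 1/1.04·[0.6769·14.9168 + 0.3231·47.0000] = 24.3097; exercise value = 15.0000 ≤ continuation, so V_0 = 24.3097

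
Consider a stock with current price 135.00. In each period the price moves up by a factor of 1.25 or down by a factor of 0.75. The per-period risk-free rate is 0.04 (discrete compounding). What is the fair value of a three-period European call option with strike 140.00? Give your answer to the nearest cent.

28.31

Risk-neutral probability p = (1 + 0.04 − 0.75)/(1.25 − 0.75) = 0.2900/0.5000 = 0.5800
Terminal stock prices: S_uuu = 263.7, S_uud = 158.2, S_udd = 94.92, S_ddd = 56.95
Terminal payoffs (S − K): max(123.7, 0) = 123.7, max(18.2, 0) = 18.2, max(-45.08, 0) = 0, max(-83.05, 0) = 0
Node uu (S = 210.9): V_uu = 1/1.04·[0.5800·123.6719 + 0.4200·18.2031] = 76.3221
Node ud (S = 126.6): V_ud = 1/1.04·[0.5800·18.2031 + 0.4200·0.0000] = 10.1517
Node dd (S = 75.94): V_dd = 1/1.04·[0.5800·0.0000 + 0.4200·0.0000] = 0.0000
Node u (S = 168.8): V_u = 1/1.04·[0.5800·76.3221 + 0.4200·10.1517] = 46.6640
Node d (S = 101.2): V_d = 1/1.04·[0.5800·10.1517 + 0.4200·0.0000] = 5.6615
Node 0 (S = 135): V_0 = 1/1.04·[0.5800·46.6640 + 0.4200·5.6615] = 28.3105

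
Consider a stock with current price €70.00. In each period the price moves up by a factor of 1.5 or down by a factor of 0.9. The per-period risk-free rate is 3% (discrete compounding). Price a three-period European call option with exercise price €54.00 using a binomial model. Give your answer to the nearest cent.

€21.89

Risk-neutral probability p = (1 + 0.03 − 0.9)/(1.5 − 0.9) = 0.1300/0.6000 = 0.2167
Terminal stock prices: S_uuu = 236.2, S_uud = 141.8, S_udd = 85.05, S_ddd = 51.03
Terminal payoffs (S − K): max(182.2, 0) = 182.2, max(87.75, 0) = 87.75, max(31.05, 0) = 31.05, max(-2.97, 0) = 0
Node uu (S = 157.5): V_uu = 1/1.03·[0.2167·182.2500 + 0.7833·87.7500] = 105.0728
Node ud (S = 94.5): V_ud = 1/1.03·[0.2167·87.7500 + 0.7833·31.0500] = 42.0728
Node dd (S = 56.7): V_dd = 1/1.03·[0.2167·31.0500 + 0.7833·0.0000] = 6.5316
Node u (S = 105): V_u = 1/1.03·[0.2167·105.0728 + 0.7833·42.0728] = 54.0998
Node d (S = 63): V_d = 1/1.03·[0.2167·42.0728 + 0.7833·6.5316] = 13.8176
Node 0 (S = 70): V_0 = 1/1.03·[0.2167·54.0998 + 0.7833·13.8176] = 21.8888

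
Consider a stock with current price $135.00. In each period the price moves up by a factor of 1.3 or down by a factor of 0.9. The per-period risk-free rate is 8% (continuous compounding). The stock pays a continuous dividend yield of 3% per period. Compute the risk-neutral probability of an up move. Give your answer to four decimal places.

Per-period risk-free factor R = e^0.08 = 1.0833; dividend-adjusted growth = e^(0.08−0.03) = 1.0513.
Risk-neutral probability p = (1.0513 − 0.9)/(1.3 − 0.9) = 0.1513/0.4000 = 0.3782

p = 0.3782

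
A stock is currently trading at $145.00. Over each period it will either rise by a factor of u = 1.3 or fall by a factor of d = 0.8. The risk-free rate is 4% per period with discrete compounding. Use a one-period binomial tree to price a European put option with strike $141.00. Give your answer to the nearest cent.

$12.50

Risk-neutral probability p = (1 + 0.04 − 0.8)/(1.3 − 0.8) = 0.2400/0.5000 = 0.4800
Terminal stock prices: S_u = 188.5, S_d = 116
Terminal payoffs (K − S): max(-47.5, 0) = 0, max(25, 0) = 25
Node 0 (S = 145): V_0 = 1/1.04·[0.4800·0.0000 + 0.5200·25.0000] = 12.5000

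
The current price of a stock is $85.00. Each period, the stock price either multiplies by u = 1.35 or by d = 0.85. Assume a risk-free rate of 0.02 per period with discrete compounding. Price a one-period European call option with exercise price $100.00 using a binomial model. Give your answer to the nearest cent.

$4.92

Risk-neutral probability p = (1 + 0.02 − 0.85)/(1.35 − 0.85) = 0.1700/0.5000 = 0.3400
Terminal stock prices: S_u = 114.8, S_d = 72.25
Terminal payoffs (S − K): max(14.75, 0) = 14.75, max(-27.75, 0) = 0
Node 0 (S = 85): V_0 = 1/1.02·[0.3400·14.7500 + 0.6600·0.0000] = 4.9167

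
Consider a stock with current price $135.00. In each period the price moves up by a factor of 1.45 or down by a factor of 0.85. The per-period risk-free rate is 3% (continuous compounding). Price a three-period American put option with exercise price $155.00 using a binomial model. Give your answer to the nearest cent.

Risk-neutral probability p = (e^0.03 − 0.85)/(1.45 − 0.85) = 0.1805/0.6000 = 0.3008
Terminal stock prices: S_uuu = 411.6, S_uud = 241.3, S_udd = 141.4, S_ddd = 82.91
Terminal payoffs (K − S): max(-256.6, 0) = 0, max(-86.26, 0) = 0, max(13.57, 0) = 13.57, max(72.09, 0) = 72.09
Node uu (S = 283.8): continuation = e^(−0.03)·[0.3008·0.0000 + 0.6992·0.0000] = 0.0000; exercise value = 0.0000 ≤ continuation, so V_uu = 0.0000
Node ud (S = 166.4): continuation = e^(−0.03)·[0.3008·0.0000 + 0.6992·13.5706] = 9.2087; exercise value = 0.0000 ≤ continuation, so V_ud = 9.2087
Node dd (S = 97.54): continuation = e^(−0.03)·[0.3008·13.5706 + 0.6992·72.0931] = 52.8816; exercise value = 57.4625 > continuation, so V_dd = 57.4625 (exercise)
Node u (S = 195.8): continuation = e^(−0.03)·[0.3008·0.0000 + 0.6992·9.2087] = 6.2488; exercise value = 0.0000 ≤ continuation, so V_u = 6.2488
Node d (S = 114.8): continuation = e^(−0.03)·[0.3008·9.2087 + 0.6992·57.4625] = 41.6804; exercise value = 40.2500 ≤ continuation, so V_d = 41.6804
Node 0 (S = 135): continuation = e^(−0.03)·[0.3008·6.2488 + 0.6992·41.6804] = 30.1072; exercise value = 20.0000 ≤ continuation, so V_0 = 30.1072

$30.11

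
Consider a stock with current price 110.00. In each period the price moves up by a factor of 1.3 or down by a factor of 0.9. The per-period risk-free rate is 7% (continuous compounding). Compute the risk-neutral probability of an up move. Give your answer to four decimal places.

p = 0.4313

Risk-neutral probability p = (e^0.07 − 0.9)/(1.3 − 0.9) = 0.1725/0.4000 = 0.4313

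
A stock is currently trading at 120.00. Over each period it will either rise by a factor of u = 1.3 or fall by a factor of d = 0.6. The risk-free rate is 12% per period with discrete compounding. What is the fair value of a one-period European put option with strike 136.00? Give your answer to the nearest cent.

Risk-neutral probability p = (1 + 0.12 − 0.6)/(1.3 − 0.6) = 0.5200/0.7000 = 0.7429
Terminal stock prices: S_u = 156, S_d = 72
Terminal payoffs (K − S): max(-20, 0) = 0, max(64, 0) = 64
Node 0 (S = 120): V_0 = 1/1.12·[0.7429·0.0000 + 0.2571·64.0000] = 14.6939

14.69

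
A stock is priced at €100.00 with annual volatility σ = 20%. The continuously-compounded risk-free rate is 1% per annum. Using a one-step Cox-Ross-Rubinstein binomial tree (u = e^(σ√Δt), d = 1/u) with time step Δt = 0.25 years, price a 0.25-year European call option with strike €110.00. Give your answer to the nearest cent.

€0.25

CRR parameters: u = e^(σ√Δt) = e^(0.2·√0.25) = 1.1052, d = 1/u = 0.9048
Per-period rate: rΔt = 0.01·0.25 = 0.0025, so R = e^0.0025 = 1.0025
Risk-neutral probability p = (e^0.0025 − 0.9048)/(1.1052 − 0.9048) = 0.0977/0.2003 = 0.4875
Terminal stock prices: S_u = 110.5, S_d = 90.48
Terminal payoffs (S − K): max(0.5171, 0) = 0.5171, max(-19.52, 0) = 0
Node 0 (S = 100): V_0 = e^(−0.0025)·[0.4875·0.5171 + 0.5125·0.0000] = 0.2515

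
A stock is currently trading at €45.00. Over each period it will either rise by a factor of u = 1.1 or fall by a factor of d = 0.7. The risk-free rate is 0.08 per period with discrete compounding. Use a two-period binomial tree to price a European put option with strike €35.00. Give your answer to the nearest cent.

Risk-neutral probability p = (1 + 0.08 − 0.7)/(1.1 − 0.7) = 0.3800/0.4000 = 0.9500
Terminal stock prices: S_uu = 54.45, S_ud = 34.65, S_dd = 22.05
Terminal payoffs (K − S): max(-19.45, 0) = 0, max(0.35, 0) = 0.35, max(12.95, 0) = 12.95
Node u (S = 49.5): V_u = 1/1.08·[0.9500·0.0000 + 0.0500·0.3500] = 0.0162
Node d (S = 31.5): V_d = 1/1.08·[0.9500·0.3500 + 0.0500·12.9500] = 0.9074
Node 0 (S = 45): V_0 = 1/1.08·[0.9500·0.0162 + 0.0500·0.9074] = 0.0563

€0.06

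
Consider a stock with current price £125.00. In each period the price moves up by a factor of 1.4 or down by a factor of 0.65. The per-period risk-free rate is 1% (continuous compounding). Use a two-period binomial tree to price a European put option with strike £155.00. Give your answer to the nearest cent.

£47.26

Risk-neutral probability p = (e^0.01 − 0.65)/(1.4 − 0.65) = 0.3601/0.7500 = 0.4801
Terminal stock prices: S_uu = 245, S_ud = 113.8, S_dd = 52.81
Terminal payoffs (K − S): max(-90, 0) = 0, max(41.25, 0) = 41.25, max(102.2, 0) = 102.2
Node u (S = 175): V_u = e^(−0.01)·[0.4801·0.0000 + 0.5199·41.2500] = 21.2338
Node d (S = 81.25): V_d = e^(−0.01)·[0.4801·41.2500 + 0.5199·102.1875] = 72.2077
Node 0 (S = 125): V_0 = e^(−0.01)·[0.4801·21.2338 + 0.5199·72.2077] = 47.2619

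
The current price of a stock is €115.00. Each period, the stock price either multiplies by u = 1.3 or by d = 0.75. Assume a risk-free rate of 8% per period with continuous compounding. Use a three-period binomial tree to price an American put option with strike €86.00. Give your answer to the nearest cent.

Risk-neutral probability p = (e^0.08 − 0.75)/(1.3 − 0.75) = 0.3333/0.5500 = 0.6060
Terminal stock prices: S_uuu = 252.7, S_uud = 145.8, S_udd = 84.09, S_ddd = 48.52
Terminal payoffs (K − S): max(-166.7, 0) = 0, max(-59.76, 0) = 0, max(1.906, 0) = 1.906, max(37.48, 0) = 37.48
Node uu (S = 194.4): continuation = e^(−0.08)·[0.6060·0.0000 + 0.3940·0.0000] = 0.0000; exercise value = 0.0000 ≤ continuation, so V_uu = 0.0000
Node ud (S = 112.1): continuation = e^(−0.08)·[0.6060·0.0000 + 0.3940·1.9062] = 0.6934; exercise value = 0.0000 ≤ continuation, so V_ud = 0.6934
Node dd (S = 64.69): continuation = e^(−0.08)·[0.6060·1.9062 + 0.3940·37.4844] = 14.7005; exercise value = 21.3125 > continuation, so V_dd = 21.3125 (exercise)
Node u (S = 149.5): continuation = e^(−0.08)·[0.6060·0.0000 + 0.3940·0.6934] = 0.2522; exercise value = 0.0000 ≤ continuation, so V_u = 0.2522
Node d (S = 86.25): continuation = e^(−0.08)·[0.6060·0.6934 + 0.3940·21.3125] = 8.1398; exercise value = 0.0000 ≤ continuation, so V_d = 8.1398
Node 0 (S = 115): continuation = e^(−0.08)·[0.6060·0.2522 + 0.3940·8.1398] = 3.1018; exercise value = 0.0000 ≤ continuation, so V_0 = 3.1018

€3.10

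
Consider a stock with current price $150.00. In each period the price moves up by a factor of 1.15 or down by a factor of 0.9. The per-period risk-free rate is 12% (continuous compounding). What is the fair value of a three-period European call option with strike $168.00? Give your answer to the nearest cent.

$33.26

Risk-neutral probability p = (e^0.12 − 0.9)/(1.15 − 0.9) = 0.2275/0.2500 = 0.9100
Terminal stock prices: S_uuu = 228.1, S_uud = 178.5, S_udd = 139.7, S_ddd = 109.4
Terminal payoffs (S − K): max(60.13, 0) = 60.13, max(10.54, 0) = 10.54, max(-28.27, 0) = 0, max(-58.65, 0) = 0
Node uu (S = 198.4): V_uu = e^(−0.12)·[0.9100·60.1312 + 0.0900·10.5375] = 49.3724
Node ud (S = 155.2): V_ud = e^(−0.12)·[0.9100·10.5375 + 0.0900·0.0000] = 8.5047
Node dd (S = 121.5): V_dd = e^(−0.12)·[0.9100·0.0000 + 0.0900·0.0000] = 0.0000
Node u (S = 172.5): V_u = e^(−0.12)·[0.9100·49.3724 + 0.0900·8.5047] = 40.5267
Node d (S = 135): V_d = e^(−0.12)·[0.9100·8.5047 + 0.0900·0.0000] = 6.8640
Node 0 (S = 150): V_0 = e^(−0.12)·[0.9100·40.5267 + 0.0900·6.8640] = 33.2566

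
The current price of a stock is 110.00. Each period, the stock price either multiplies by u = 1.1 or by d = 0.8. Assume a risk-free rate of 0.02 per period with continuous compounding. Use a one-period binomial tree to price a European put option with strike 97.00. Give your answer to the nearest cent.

Risk-neutral probability p = (e^0.02 − 0.8)/(1.1 − 0.8) = 0.2202/0.3000 = 0.7340
Terminal stock prices: S_u = 121, S_d = 88
Terminal payoffs (K − S): max(-24, 0) = 0, max(9, 0) = 9
Node 0 (S = 110): V_0 = e^(−0.02)·[0.7340·0.0000 + 0.2660·9.0000] = 2.3466

2.35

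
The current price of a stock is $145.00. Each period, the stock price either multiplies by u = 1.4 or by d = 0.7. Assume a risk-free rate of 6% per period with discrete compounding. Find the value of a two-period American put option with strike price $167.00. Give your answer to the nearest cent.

Risk-neutral probability p = (1 + 0.06 − 0.7)/(1.4 − 0.7) = 0.3600/0.7000 = 0.5143
Terminal stock prices: S_uu = 284.2, S_ud = 142.1, S_dd = 71.05
Terminal payoffs (K − S): max(-117.2, 0) = 0, max(24.9, 0) = 24.9, max(95.95, 0) = 95.95
Node u (S = 203): continuation = 1/1.06·[0.5143·0.0000 + 0.4857·24.9000] = 11.4097; exercise value = 0.0000 ≤ continuation, so V_u = 11.4097
Node d (S = 101.5): continuation = 1/1.06·[0.5143·24.9000 + 0.4857·95.9500] = 56.0472; exercise value = 65.5000 > continuation, so V_d = 65.5000 (exercise)
Node 0 (S = 145): continuation = 1/1.06·[0.5143·11.4097 + 0.4857·65.5000] = 35.5492; exercise value = 22.0000 ≤ continuation, so V_0 = 35.5492

$35.55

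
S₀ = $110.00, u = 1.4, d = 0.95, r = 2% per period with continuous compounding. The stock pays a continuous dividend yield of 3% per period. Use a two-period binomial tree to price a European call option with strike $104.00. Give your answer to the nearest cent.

Per-period risk-free factor R = e^0.02 = 1.0202; dividend-adjusted growth = e^(0.02−0.03) = 0.9900.
Risk-neutral probability p = (0.9900 − 0.95)/(1.4 − 0.95) = 0.0400/0.4500 = 0.0890
Terminal stock prices: S_uu = 215.6, S_ud = 146.3, S_dd = 99.27
Terminal payoffs (S − K): max(111.6, 0) = 111.6, max(42.3, 0) = 42.3, max(-4.725, 0) = 0
Node u (S = 154): V_u = e^(−0.02)·[0.0890·111.6000 + 0.9110·42.3000] = 47.5080
Node d (S = 104.5): V_d = e^(−0.02)·[0.0890·42.3000 + 0.9110·0.0000] = 3.6901
Node 0 (S = 110): V_0 = e^(−0.02)·[0.0890·47.5080 + 0.9110·3.6901] = 7.4396

$7.44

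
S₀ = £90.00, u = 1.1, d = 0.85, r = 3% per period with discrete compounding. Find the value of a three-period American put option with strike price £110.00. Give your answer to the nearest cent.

Risk-neutral probability p = (1 + 0.03 − 0.85)/(1.1 − 0.85) = 0.1800/0.2500 = 0.7200
Terminal stock prices: S_uuu = 119.8, S_uud = 92.57, S_udd = 71.53, S_ddd = 55.27
Terminal payoffs (K − S): max(-9.79, 0) = 0, max(17.43, 0) = 17.43, max(38.47, 0) = 38.47, max(54.73, 0) = 54.73
Node uu (S = 108.9): continuation = 1/1.03·[0.7200·0.0000 + 0.2800·17.4350] = 4.7396; exercise value = 1.1000 ≤ continuation, so V_uu = 4.7396
Node ud (S = 84.15): continuation = 1/1.03·[0.7200·17.4350 + 0.2800·38.4725] = 22.6461; exercise value = 25.8500 > continuation, so V_ud = 25.8500 (exercise)
Node dd (S = 65.02): continuation = 1/1.03·[0.7200·38.4725 + 0.2800·54.7288] = 41.7711; exercise value = 44.9750 > continuation, so V_dd = 44.9750 (exercise)
Node u (S = 99): continuation = 1/1.03·[0.7200·4.7396 + 0.2800·25.8500] = 10.3403; exercise value = 11.0000 > continuation, so V_u = 11.0000 (exercise)
Node d (S = 76.5): continuation = 1/1.03·[0.7200·25.8500 + 0.2800·44.9750] = 30.2961; exercise value = 33.5000 > continuation, so V_d = 33.5000 (exercise)
Node 0 (S = 90): continuation = 1/1.03·[0.7200·11.0000 + 0.2800·33.5000] = 16.7961; exercise value = 20.0000 > continuation, so V_0 = 20.0000 (exercise)

£20.00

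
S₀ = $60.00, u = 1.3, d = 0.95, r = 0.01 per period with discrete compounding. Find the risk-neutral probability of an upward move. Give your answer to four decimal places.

p = 0.1714

Risk-neutral probability p = (1 + 0.01 − 0.95)/(1.3 − 0.95) = 0.0600/0.3500 = 0.1714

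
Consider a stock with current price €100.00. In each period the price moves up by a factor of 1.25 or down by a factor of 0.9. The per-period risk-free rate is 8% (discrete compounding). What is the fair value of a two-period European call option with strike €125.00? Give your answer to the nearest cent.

Risk-neutral probability p = (1 + 0.08 − 0.9)/(1.25 − 0.9) = 0.1800/0.3500 = 0.5143
Terminal stock prices: S_uu = 156.2, S_ud = 112.5, S_dd = 81
Terminal payoffs (S − K): max(31.25, 0) = 31.25, max(-12.5, 0) = 0, max(-44, 0) = 0
Node u (S = 125): V_u = 1/1.08·[0.5143·31.2500 + 0.4857·0.0000] = 14.8810
Node d (S = 90): V_d = 1/1.08·[0.5143·0.0000 + 0.4857·0.0000] = 0.0000
Node 0 (S = 100): V_0 = 1/1.08·[0.5143·14.8810 + 0.4857·0.0000] = 7.0862

€7.09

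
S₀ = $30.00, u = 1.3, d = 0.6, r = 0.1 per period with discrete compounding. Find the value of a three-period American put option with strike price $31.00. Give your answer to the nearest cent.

Risk-neutral probability p = (1 + 0.1 − 0.6)/(1.3 − 0.6) = 0.5000/0.7000 = 0.7143
Terminal stock prices: S_uuu = 65.91, S_uud = 30.42, S_udd = 14.04, S_ddd = 6.48
Terminal payoffs (K − S): max(-34.91, 0) = 0, max(0.58, 0) = 0.58, max(16.96, 0) = 16.96, max(24.52, 0) = 24.52
Node uu (S = 50.7): continuation = 1/1.1·[0.7143·0.0000 + 0.2857·0.5800] = 0.1506; exercise value = 0.0000 ≤ continuation, so V_uu = 0.1506
Node ud (S = 23.4): continuation = 1/1.1·[0.7143·0.5800 + 0.2857·16.9600] = 4.7818; exercise value = 7.6000 > continuation, so V_ud = 7.6000 (exercise)
Node dd (S = 10.8): continuation = 1/1.1·[0.7143·16.9600 + 0.2857·24.5200] = 17.3818; exercise value = 20.2000 > continuation, so V_dd = 20.2000 (exercise)
Node u (S = 39): continuation = 1/1.1·[0.7143·0.1506 + 0.2857·7.6000] = 2.0719; exercise value = 0.0000 ≤ continuation, so V_u = 2.0719
Node d (S = 18): continuation = 1/1.1·[0.7143·7.6000 + 0.2857·20.2000] = 10.1818; exercise value = 13.0000 > continuation, so V_d = 13.0000 (exercise)
Node 0 (S = 30): continuation = 1/1.1·[0.7143·2.0719 + 0.2857·13.0000] = 4.7220; exercise value = 1.0000 ≤ continuation, so V_0 = 4.7220

$4.72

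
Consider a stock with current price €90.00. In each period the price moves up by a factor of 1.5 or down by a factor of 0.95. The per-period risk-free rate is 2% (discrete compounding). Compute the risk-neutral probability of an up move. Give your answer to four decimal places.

Risk-neutral probability p = (1 + 0.02 − 0.95)/(1.5 − 0.95) = 0.0700/0.5500 = 0.1273

p = 0.1273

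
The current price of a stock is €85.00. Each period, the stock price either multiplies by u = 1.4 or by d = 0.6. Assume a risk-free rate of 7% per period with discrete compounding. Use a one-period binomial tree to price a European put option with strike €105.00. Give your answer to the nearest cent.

€20.82

Risk-neutral probability p = (1 + 0.07 − 0.6)/(1.4 − 0.6) = 0.4700/0.8000 = 0.5875
Terminal stock prices: S_u = 119, S_d = 51
Terminal payoffs (K − S): max(-14, 0) = 0, max(54, 0) = 54
Node 0 (S = 85): V_0 = 1/1.07·[0.5875·0.0000 + 0.4125·54.0000] = 20.8178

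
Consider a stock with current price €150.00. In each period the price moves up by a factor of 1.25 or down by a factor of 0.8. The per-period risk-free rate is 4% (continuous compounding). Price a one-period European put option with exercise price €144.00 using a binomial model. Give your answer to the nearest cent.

€10.72

Risk-neutral probability p = (e^0.04 − 0.8)/(1.25 − 0.8) = 0.2408/0.4500 = 0.5351
Terminal stock prices: S_u = 187.5, S_d = 120
Terminal payoffs (K − S): max(-43.5, 0) = 0, max(24, 0) = 24
Node 0 (S = 150): V_0 = e^(−0.04)·[0.5351·0.0000 + 0.4649·24.0000] = 10.7193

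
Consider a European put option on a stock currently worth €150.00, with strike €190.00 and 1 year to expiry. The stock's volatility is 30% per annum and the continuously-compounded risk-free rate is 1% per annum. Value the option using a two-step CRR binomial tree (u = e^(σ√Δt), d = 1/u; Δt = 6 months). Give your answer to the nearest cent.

CRR parameters: u = e^(σ√Δt) = e^(0.3·√0.5) = 1.2363, d = 1/u = 0.8089
Per-period rate: rΔt = 0.01·0.5 = 0.005, so R = e^0.005 = 1.0050
Risk-neutral probability p = (e^0.005 − 0.8089)/(1.2363 − 0.8089) = 0.1962/0.4275 = 0.4589
Terminal stock prices: S_uu = 229.3, S_ud = 150, S_dd = 98.14
Terminal payoffs (K − S): max(-39.27, 0) = 0, max(40, 0) = 40, max(91.86, 0) = 91.86
Node u (S = 185.4): V_u = e^(−0.005)·[0.4589·0.0000 + 0.5411·40.0000] = 21.5364
Node d (S = 121.3): V_d = e^(−0.005)·[0.4589·40.0000 + 0.5411·91.8623] = 67.7237
Node 0 (S = 150): V_0 = e^(−0.005)·[0.4589·21.5364 + 0.5411·67.7237] = 46.2967

€46.30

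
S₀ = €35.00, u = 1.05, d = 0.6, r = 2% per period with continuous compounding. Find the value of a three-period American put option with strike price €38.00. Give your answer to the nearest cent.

Risk-neutral probability p = (e^0.02 − 0.6)/(1.05 − 0.6) = 0.4202/0.4500 = 0.9338
Terminal stock prices: S_uuu = 40.52, S_uud = 23.15, S_udd = 13.23, S_ddd = 7.56
Terminal payoffs (K − S): max(-2.517, 0) = 0, max(14.85, 0) = 14.85, max(24.77, 0) = 24.77, max(30.44, 0) = 30.44
Node uu (S = 38.59): continuation = e^(−0.02)·[0.9338·0.0000 + 0.0662·14.8475] = 0.9637; exercise value = 0.0000 ≤ continuation, so V_uu = 0.9637
Node ud (S = 22.05): continuation = e^(−0.02)·[0.9338·14.8475 + 0.0662·24.7700] = 15.1975; exercise value = 15.9500 > continuation, so V_ud = 15.9500 (exercise)
Node dd (S = 12.6): continuation = e^(−0.02)·[0.9338·24.7700 + 0.0662·30.4400] = 24.6475; exercise value = 25.4000 > continuation, so V_dd = 25.4000 (exercise)
Node u (S = 36.75): continuation = e^(−0.02)·[0.9338·0.9637 + 0.0662·15.9500] = 1.9174; exercise value = 1.2500 ≤ continuation, so V_u = 1.9174
Node d (S = 21): continuation = e^(−0.02)·[0.9338·15.9500 + 0.0662·25.4000] = 16.2475; exercise value = 17.0000 > continuation, so V_d = 17.0000 (exercise)
Node 0 (S = 35): continuation = e^(−0.02)·[0.9338·1.9174 + 0.0662·17.0000] = 2.8584; exercise value = 3.0000 > continuation, so V_0 = 3.0000 (exercise)

€3.00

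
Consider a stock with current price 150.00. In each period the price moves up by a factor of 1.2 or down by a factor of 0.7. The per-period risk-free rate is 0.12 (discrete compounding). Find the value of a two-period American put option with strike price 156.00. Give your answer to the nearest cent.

Risk-neutral probability p = (1 + 0.12 − 0.7)/(1.2 − 0.7) = 0.4200/0.5000 = 0.8400
Terminal stock prices: S_uu = 216, S_ud = 126, S_dd = 73.5
Terminal payoffs (K − S): max(-60, 0) = 0, max(30, 0) = 30, max(82.5, 0) = 82.5
Node u (S = 180): continuation = 1/1.12·[0.8400·0.0000 + 0.1600·30.0000] = 4.2857; exercise value = 0.0000 ≤ continuation, so V_u = 4.2857
Node d (S = 105): continuation = 1/1.12·[0.8400·30.0000 + 0.1600·82.5000] = 34.2857; exercise value = 51.0000 > continuation, so V_d = 51.0000 (exercise)
Node 0 (S = 150): continuation = 1/1.12·[0.8400·4.2857 + 0.1600·51.0000] = 10.5000; exercise value = 6.0000 ≤ continuation, so V_0 = 10.5000

10.50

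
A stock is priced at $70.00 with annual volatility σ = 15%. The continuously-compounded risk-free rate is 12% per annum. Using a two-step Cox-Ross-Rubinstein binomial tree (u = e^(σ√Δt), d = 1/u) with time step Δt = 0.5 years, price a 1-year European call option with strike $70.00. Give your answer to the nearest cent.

$8.57

CRR parameters: u = e^(σ√Δt) = e^(0.15·√0.5) = 1.1119, d = 1/u = 0.8994
Per-period rate: rΔt = 0.12·0.5 = 0.06, so R = e^0.06 = 1.0618
Risk-neutral probability p = (e^0.06 − 0.8994)/(1.1119 − 0.8994) = 0.1625/0.2125 = 0.7645
Terminal stock prices: S_uu = 86.54, S_ud = 70, S_dd = 56.62
Terminal payoffs (S − K): max(16.54, 0) = 16.54, max(0, 0) = 0, max(-13.38, 0) = 0
Node u (S = 77.83): V_u = e^(−0.06)·[0.7645·16.5418 + 0.2355·0.0000] = 11.9092
Node d (S = 62.96): V_d = e^(−0.06)·[0.7645·0.0000 + 0.2355·0.0000] = 0.0000
Node 0 (S = 70): V_0 = e^(−0.06)·[0.7645·11.9092 + 0.2355·0.0000] = 8.5739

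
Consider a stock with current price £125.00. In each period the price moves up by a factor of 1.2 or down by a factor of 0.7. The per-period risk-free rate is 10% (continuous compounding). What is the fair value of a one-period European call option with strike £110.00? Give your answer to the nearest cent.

£29.33

Risk-neutral probability p = (e^0.1 − 0.7)/(1.2 − 0.7) = 0.4052/0.5000 = 0.8103
Terminal stock prices: S_u = 150, S_d = 87.5
Terminal payoffs (S − K): max(40, 0) = 40, max(-22.5, 0) = 0
Node 0 (S = 125): V_0 = e^(−0.1)·[0.8103·40.0000 + 0.1897·0.0000] = 29.3291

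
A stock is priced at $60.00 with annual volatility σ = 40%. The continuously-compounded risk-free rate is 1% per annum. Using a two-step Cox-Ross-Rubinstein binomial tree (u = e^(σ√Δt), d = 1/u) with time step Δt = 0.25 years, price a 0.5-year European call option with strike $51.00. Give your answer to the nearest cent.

CRR parameters: u = e^(σ√Δt) = e^(0.4·√0.25) = 1.2214, d = 1/u = 0.8187
Per-period rate: rΔt = 0.01·0.25 = 0.0025, so R = e^0.0025 = 1.0025
Risk-neutral probability p = (e^0.0025 − 0.8187)/(1.2214 − 0.8187) = 0.1838/0.4027 = 0.4564
Terminal stock prices: S_uu = 89.51, S_ud = 60, S_dd = 40.22
Terminal payoffs (S − K): max(38.51, 0) = 38.51, max(9, 0) = 9, max(-10.78, 0) = 0
Node u (S = 73.28): V_u = e^(−0.0025)·[0.4564·38.5095 + 0.5436·9.0000] = 22.4115
Node d (S = 49.12): V_d = e^(−0.0025)·[0.4564·9.0000 + 0.5436·0.0000] = 4.0972
Node 0 (S = 60): V_0 = e^(−0.0025)·[0.4564·22.4115 + 0.5436·4.0972] = 12.4244

$12.42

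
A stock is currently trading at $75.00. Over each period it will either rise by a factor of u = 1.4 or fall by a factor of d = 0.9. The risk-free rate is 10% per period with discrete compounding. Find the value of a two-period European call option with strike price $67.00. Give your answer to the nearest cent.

$21.49

Risk-neutral probability p = (1 + 0.1 − 0.9)/(1.4 − 0.9) = 0.2000/0.5000 = 0.4000
Terminal stock prices: S_uu = 147, S_ud = 94.5, S_dd = 60.75
Terminal payoffs (S − K): max(80, 0) = 80, max(27.5, 0) = 27.5, max(-6.25, 0) = 0
Node u (S = 105): V_u = 1/1.1·[0.4000·80.0000 + 0.6000·27.5000] = 44.0909
Node d (S = 67.5): V_d = 1/1.1·[0.4000·27.5000 + 0.6000·0.0000] = 10.0000
Node 0 (S = 75): V_0 = 1/1.1·[0.4000·44.0909 + 0.6000·10.0000] = 21.4876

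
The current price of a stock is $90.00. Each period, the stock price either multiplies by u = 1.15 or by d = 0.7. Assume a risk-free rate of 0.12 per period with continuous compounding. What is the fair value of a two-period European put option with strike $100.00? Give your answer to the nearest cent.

$2.17

Risk-neutral probability p = (e^0.12 − 0.7)/(1.15 − 0.7) = 0.4275/0.4500 = 0.9500
Terminal stock prices: S_uu = 119, S_ud = 72.45, S_dd = 44.1
Terminal payoffs (K − S): max(-19.02, 0) = 0, max(27.55, 0) = 27.55, max(55.9, 0) = 55.9
Node u (S = 103.5): V_u = e^(−0.12)·[0.9500·0.0000 + 0.0500·27.5500] = 1.2219
Node d (S = 63): V_d = e^(−0.12)·[0.9500·27.5500 + 0.0500·55.9000] = 25.6920
Node 0 (S = 90): V_0 = e^(−0.12)·[0.9500·1.2219 + 0.0500·25.6920] = 2.1690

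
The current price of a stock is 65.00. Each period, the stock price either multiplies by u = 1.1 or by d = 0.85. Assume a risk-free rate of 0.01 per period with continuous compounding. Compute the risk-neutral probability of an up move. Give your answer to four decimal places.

p = 0.6402

Risk-neutral probability p = (e^0.01 − 0.85)/(1.1 − 0.85) = 0.1601/0.2500 = 0.6402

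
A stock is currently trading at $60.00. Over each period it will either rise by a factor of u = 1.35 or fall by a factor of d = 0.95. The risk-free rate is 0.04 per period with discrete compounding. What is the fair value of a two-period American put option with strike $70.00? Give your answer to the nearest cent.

$10.00

Risk-neutral probability p = (1 + 0.04 − 0.95)/(1.35 − 0.95) = 0.0900/0.4000 = 0.2250
Terminal stock prices: S_uu = 109.4, S_ud = 76.95, S_dd = 54.15
Terminal payoffs (K − S): max(-39.35, 0) = 0, max(-6.95, 0) = 0, max(15.85, 0) = 15.85
Node u (S = 81): continuation = 1/1.04·[0.2250·0.0000 + 0.7750·0.0000] = 0.0000; exercise value = 0.0000 ≤ continuation, so V_u = 0.0000
Node d (S = 57): continuation = 1/1.04·[0.2250·0.0000 + 0.7750·15.8500] = 11.8113; exercise value = 13.0000 > continuation, so V_d = 13.0000 (exercise)
Node 0 (S = 60): continuation = 1/1.04·[0.2250·0.0000 + 0.7750·13.0000] = 9.6875; exercise value = 10.0000 > continuation, so V_0 = 10.0000 (exercise)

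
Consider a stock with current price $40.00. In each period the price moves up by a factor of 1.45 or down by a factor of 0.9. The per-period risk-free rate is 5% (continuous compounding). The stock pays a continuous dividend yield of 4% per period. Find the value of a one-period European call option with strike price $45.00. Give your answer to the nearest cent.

Per-period risk-free factor R = e^0.05 = 1.0513; dividend-adjusted growth = e^(0.05−0.04) = 1.0101.
Risk-neutral probability p = (1.0101 − 0.9)/(1.45 − 0.9) = 0.1101/0.5500 = 0.2001
Terminal stock prices: S_u = 58, S_d = 36
Terminal payoffs (S − K): max(13, 0) = 13, max(-9, 0) = 0
Node 0 (S = 40): V_0 = e^(−0.05)·[0.2001·13.0000 + 0.7999·0.0000] = 2.4743

$2.47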